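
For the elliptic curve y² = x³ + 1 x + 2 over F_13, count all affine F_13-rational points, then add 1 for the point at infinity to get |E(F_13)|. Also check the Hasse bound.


Affine points = {(1, 2), (1, 11), (2, 5), (2, 8), (6, 4), (6, 9), (7, 1), (7, 12), (9, 5), (9, 8), (12, 0)}; affine count = 11; |E(F_13)| = 12.

Discriminant check: Δ ∝ 4a³ + 27b² = 4·1³ + 27·2² = 4·1 + 27·4 ≡ 8 (mod 13). Nonzero ⇒ E is nonsingular.
For each x ∈ F_13, compute rhs = x³ + 1·x + 2 mod 13, then count y ∈ F_13 with y² ≡ rhs.
  x = 0: rhs = 2, matching y values: none (0 points).
  x = 1: rhs = 4, matching y values: 2, 11 (2 points).
  x = 2: rhs = 12, matching y values: 5, 8 (2 points).
  x = 3: rhs = 6, matching y values: none (0 points).
  x = 4: rhs = 5, matching y values: none (0 points).
  x = 5: rhs = 2, matching y values: none (0 points).
  x = 6: rhs = 3, matching y values: 4, 9 (2 points).
  x = 7: rhs = 1, matching y values: 1, 12 (2 points).
  x = 8: rhs = 2, matching y values: none (0 points).
  x = 9: rhs = 12, matching y values: 5, 8 (2 points).
  x = 10: rhs = 11, matching y values: none (0 points).
  x = 11: rhs = 5, matching y values: none (0 points).
  x = 12: rhs = 0, matching y values: 0 (1 points).
Total affine count: 11.
Full point count |E(F_13)| = 11 + 1 = 12.
Hasse bound: |12 − (13+1)| = |-2| = 2 ≤ 2√13 ≈ 7.2111 ✓.


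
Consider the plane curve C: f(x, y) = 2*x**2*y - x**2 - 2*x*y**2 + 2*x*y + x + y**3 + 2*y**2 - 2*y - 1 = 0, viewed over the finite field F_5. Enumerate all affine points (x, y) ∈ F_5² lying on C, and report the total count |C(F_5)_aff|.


Affine F_5-points: {(0, 1), (3, 3), (4, 1)}; count = 3.

For each of the 25 pairs (x, y) ∈ F_5², evaluate f(x, y) mod 5. Record the zeros.
  x = 0: [0↦4, 1↦0, 2↦1, 3↦3, 4↦2]  zeros at y ∈ {1}
  x = 1: [0↦4, 1↦2, 2↦1, 3↦2, 4↦1]  zeros at y ∈ ∅
  x = 2: [0↦2, 1↦1, 2↦2, 3↦1, 4↦4]  zeros at y ∈ ∅
  x = 3: [0↦3, 1↦2, 2↦4, 3↦0, 4↦1]  zeros at y ∈ {3}
  x = 4: [0↦2, 1↦0, 2↦2, 3↦4, 4↦2]  zeros at y ∈ {1}
Collecting zeros: affine points = {(0, 1), (3, 3), (4, 1)}.
Total count |C(F_5)_aff| = 3.


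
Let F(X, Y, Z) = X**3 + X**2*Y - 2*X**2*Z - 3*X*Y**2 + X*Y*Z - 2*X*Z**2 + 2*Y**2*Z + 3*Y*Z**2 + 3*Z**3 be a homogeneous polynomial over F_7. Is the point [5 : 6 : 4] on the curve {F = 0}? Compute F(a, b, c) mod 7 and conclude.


F(5,6,4) ≡ 4 (mod 7); P is NOT on the curve.

Evaluate F(5, 6, 4) term-by-term (mod 7).
  X**3 ↦ 1·125·1·1 = 125
  X**2*Y ↦ 1·25·6·1 = 150
  -2*X**2*Z ↦ -2·25·1·4 = -200
  -3*X*Y**2 ↦ -3·5·36·1 = -540
  X*Y*Z ↦ 1·5·6·4 = 120
  -2*X*Z**2 ↦ -2·5·1·16 = -160
  2*Y**2*Z ↦ 2·1·36·4 = 288
  3*Y*Z**2 ↦ 3·1·6·16 = 288
  3*Z**3 ↦ 3·1·1·64 = 192
Sum: F(5, 6, 4) = (125) + (150) + (-200) + (-540) + (120) + (-160) + (288) + (288) + (192) = 263.
Reducing mod 7: 263 ≡ 4 (mod 7).
Since F(a, b, c) ≡ 4 ≠ 0 (mod 7), P does NOT lie on the curve.


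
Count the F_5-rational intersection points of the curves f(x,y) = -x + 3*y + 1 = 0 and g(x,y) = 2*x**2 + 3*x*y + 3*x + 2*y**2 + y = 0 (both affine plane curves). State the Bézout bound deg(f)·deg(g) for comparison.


Common zeros: {(1, 0)}; count = 1; Bézout bound = 2.

deg(f) = 1, deg(g) = 2, so Bézout bound = 2.
Scan x ∈ F_5. For each x, list the y ∈ F_5 with f(x, y) ≡ 0 and those with g(x, y) ≡ 0 (mod 5); the common zeros in that column are the intersection.
  x = 0: f ≡ 0 at y ∈ {3}; g ≡ 0 at y ∈ {0, 2}; common: ∅.
  x = 1: f ≡ 0 at y ∈ {0}; g ≡ 0 at y ∈ {0, 3}; common: {0}.
  x = 2: f ≡ 0 at y ∈ {2}; g ≡ 0 at y ∈ ∅; common: ∅.
  x = 3: f ≡ 0 at y ∈ {4}; g ≡ 0 at y ∈ {2, 3}; common: ∅.
  x = 4: f ≡ 0 at y ∈ {1}; g ≡ 0 at y ∈ ∅; common: ∅.
Collecting: common zeros = {(1, 0)}, so the count is 1.
Comparison with the Bézout bound: 1 ≤ 2 = deg(f)·deg(g), as expected for curves with no common component (the affine F_5-count falls short of the bound because intersections may lie at infinity, over extension fields, or carry multiplicity).


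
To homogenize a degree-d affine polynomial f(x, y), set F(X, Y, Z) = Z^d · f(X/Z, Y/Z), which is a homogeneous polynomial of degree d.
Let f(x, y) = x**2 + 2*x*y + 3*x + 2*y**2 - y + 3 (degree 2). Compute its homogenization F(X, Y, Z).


F(X, Y, Z) = X**2 + 2*X*Y + 3*X*Z + 2*Y**2 - Y*Z + 3*Z**2

deg(f) = 2.
Substitute x = X/Z, y = Y/Z into f, then multiply by Z^2.
  monomial 1·x^2·y^0 ↦ 1·X^2·Y^0·Z^0.
  monomial 2·x^1·y^1 ↦ 2·X^1·Y^1·Z^0.
  monomial 3·x^1·y^0 ↦ 3·X^1·Y^0·Z^1.
  monomial 2·x^0·y^2 ↦ 2·X^0·Y^2·Z^0.
  monomial -1·x^0·y^1 ↦ -1·X^0·Y^1·Z^1.
  monomial 3·x^0·y^0 ↦ 3·X^0·Y^0·Z^2.
Collecting: F(X, Y, Z) = X**2 + 2*X*Y + 3*X*Z + 2*Y**2 - Y*Z + 3*Z**2.


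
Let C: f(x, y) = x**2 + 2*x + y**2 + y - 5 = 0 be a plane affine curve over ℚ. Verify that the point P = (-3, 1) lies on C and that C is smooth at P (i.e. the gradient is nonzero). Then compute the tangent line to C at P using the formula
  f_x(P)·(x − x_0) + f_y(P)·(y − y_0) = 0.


Tangent line at P: -4*x + 3*y - 15 = 0.

Step 1: f(-3, 1) = 0, so P lies on C.
Step 2: partial derivatives
  f_x(x, y) = 2*x + 2, f_y(x, y) = 2*y + 1.
  f_x(P) = -4, f_y(P) = 3 (gradient nonzero, so P is smooth).
Step 3: tangent line at P: -4·(x − -3) + 3·(y − 1) = 0.
Expanding: -4*x + 3*y - 15 = 0.


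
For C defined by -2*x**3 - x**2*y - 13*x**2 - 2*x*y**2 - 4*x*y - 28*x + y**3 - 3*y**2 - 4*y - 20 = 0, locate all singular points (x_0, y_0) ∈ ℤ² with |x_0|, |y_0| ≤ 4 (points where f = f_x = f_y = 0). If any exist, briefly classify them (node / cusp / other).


Singular points: {(-2, 0)}; classification: node.

Compute partial derivatives:
  f_x = -6*x**2 - 2*x*y - 26*x - 2*y**2 - 4*y - 28.
  f_y = -x**2 - 4*x*y - 4*x + 3*y**2 - 6*y - 4.
Scan x_0 ∈ {−4, ..., 4}. For each x_0, f_y(x_0, y) is a polynomial in y; find its integer roots y ∈ {−4, ..., 4}, then test f_x and f at those candidates.
  x = -4: f_y(-4, y) = 3*y**2 + 10*y - 4; no integer root y with |y| ≤ 4.
  x = -3: f_y(-3, y) = 3*y**2 + 6*y - 1; no integer root y with |y| ≤ 4.
  x = -2: f_y(-2, y) = 3*y**2 + 2*y; vanishes at y ∈ {0}. (-2, 0): f_x = 0, f = 0 — SINGULAR.
  x = -1: f_y(-1, y) = 3*y**2 - 2*y - 1; vanishes at y ∈ {1}. (-1, 1): f_x = -12 ≠ 0.
  x = 0: f_y(0, y) = 3*y**2 - 6*y - 4; no integer root y with |y| ≤ 4.
  x = 1: f_y(1, y) = 3*y**2 - 10*y - 9; no integer root y with |y| ≤ 4.
  x = 2: f_y(2, y) = 3*y**2 - 14*y - 16; no integer root y with |y| ≤ 4.
  x = 3: f_y(3, y) = 3*y**2 - 18*y - 25; no integer root y with |y| ≤ 4.
  x = 4: f_y(4, y) = 3*y**2 - 22*y - 36; no integer root y with |y| ≤ 4.
Only singular point on the grid: (-2, 0).
Classify: substitute x = -2 + u, y = 0 + v and expand: f = -2*u**3 - u**2*v - u**2 - 2*u*v**2 + v**3 + v**2.
No constant or linear terms (consistent with a singular point). Quadratic part: -u**2 + v**2. Cubic part: -2*u**3 - u**2*v - 2*u*v**2 + v**3.
The quadratic part v**2 - u**2 = (v − u)(v + u) splits into two distinct linear factors, so there are two distinct tangent lines y − 0 = ±(x − -2) — this is a node (ordinary double point).
Classification: node.


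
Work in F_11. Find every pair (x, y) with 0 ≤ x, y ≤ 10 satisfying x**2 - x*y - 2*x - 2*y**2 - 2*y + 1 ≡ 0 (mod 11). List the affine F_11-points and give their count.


Affine F_11-points: {(0, 2), (0, 8), (1, 0), (1, 4), (4, 2), (4, 6), (5, 4), (5, 9), (6, 9), (10, 8)}; count = 10.

For each of the 121 pairs (x, y) ∈ F_11², evaluate f(x, y) mod 11. Record the zeros.
  x = 0: [0↦1, 1↦8, 2↦0, 3↦10, 4↦5, 5↦7, 6↦5, 7↦10, 8↦0, 9↦8, 10↦1]  zeros at y ∈ {2, 8}
  x = 1: [0↦0, 1↦6, 2↦8, 3↦6, 4↦0, 5↦1, 6↦9, 7↦2, 8↦2, 9↦9, 10↦1]  zeros at y ∈ {0, 4}
  x = 2: [0↦1, 1↦6, 2↦7, 3↦4, 4↦8, 5↦8, 6↦4, 7↦7, 8↦6, 9↦1, 10↦3]  zeros at y ∈ ∅
  x = 3: [0↦4, 1↦8, 2↦8, 3↦4, 4↦7, 5↦6, 6↦1, 7↦3, 8↦1, 9↦6, 10↦7]  zeros at y ∈ ∅
  x = 4: [0↦9, 1↦1, 2↦0, 3↦6, 4↦8, 5↦6, 6↦0, 7↦1, 8↦9, 9↦2, 10↦2]  zeros at y ∈ {2, 6}
  x = 5: [0↦5, 1↦7, 2↦5, 3↦10, 4↦0, 5↦8, 6↦1, 7↦1, 8↦8, 9↦0, 10↦10]  zeros at y ∈ {4, 9}
  x = 6: [0↦3, 1↦4, 2↦1, 3↦5, 4↦5, 5↦1, 6↦4, 7↦3, 8↦9, 9↦0, 10↦9]  zeros at y ∈ {9}
  x = 7: [0↦3, 1↦3, 2↦10, 3↦2, 4↦1, 5↦7, 6↦9, 7↦7, 8↦1, 9↦2, 10↦10]  zeros at y ∈ ∅
  x = 8: [0↦5, 1↦4, 2↦10, 3↦1, 4↦10, 5↦4, 6↦5, 7↦2, 8↦6, 9↦6, 10↦2]  zeros at y ∈ ∅
  x = 9: [0↦9, 1↦7, 2↦1, 3↦2, 4↦10, 5↦3, 6↦3, 7↦10, 8↦2, 9↦1, 10↦7]  zeros at y ∈ ∅
  x = 10: [0↦4, 1↦1, 2↦5, 3↦5, 4↦1, 5↦4, 6↦3, 7↦9, 8↦0, 9↦9, 10↦3]  zeros at y ∈ {8}
Collecting zeros: affine points = {(0, 2), (0, 8), (1, 0), (1, 4), (4, 2), (4, 6), (5, 4), (5, 9), (6, 9), (10, 8)}.
Total count |C(F_11)_aff| = 10.


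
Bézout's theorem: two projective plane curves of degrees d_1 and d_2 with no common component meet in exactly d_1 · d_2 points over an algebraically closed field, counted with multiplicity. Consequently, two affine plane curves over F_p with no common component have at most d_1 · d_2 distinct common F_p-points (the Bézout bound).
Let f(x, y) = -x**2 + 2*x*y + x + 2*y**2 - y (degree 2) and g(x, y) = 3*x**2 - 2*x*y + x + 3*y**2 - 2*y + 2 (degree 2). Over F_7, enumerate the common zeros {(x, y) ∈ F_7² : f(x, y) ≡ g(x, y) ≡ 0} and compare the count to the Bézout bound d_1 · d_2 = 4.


Common zeros: {(0, 4), (1, 3)}; count = 2; Bézout bound = 4.

deg(f) = 2, deg(g) = 2, so Bézout bound = 4.
Scan x ∈ F_7. For each x, list the y ∈ F_7 with f(x, y) ≡ 0 and those with g(x, y) ≡ 0 (mod 7); the common zeros in that column are the intersection.
  x = 0: f ≡ 0 at y ∈ {0, 4}; g ≡ 0 at y ∈ {4, 6}; common: {4}.
  x = 1: f ≡ 0 at y ∈ {0, 3}; g ≡ 0 at y ∈ {3}; common: {3}.
  x = 2: f ≡ 0 at y ∈ {4, 5}; g ≡ 0 at y ∈ ∅; common: ∅.
  x = 3: f ≡ 0 at y ∈ ∅; g ≡ 0 at y ∈ {2, 3}; common: ∅.
  x = 4: f ≡ 0 at y ∈ ∅; g ≡ 0 at y ∈ ∅; common: ∅.
  x = 5: f ≡ 0 at y ∈ ∅; g ≡ 0 at y ∈ {2}; common: ∅.
  x = 6: f ≡ 0 at y ∈ {2, 3}; g ≡ 0 at y ∈ {1, 6}; common: ∅.
Collecting: common zeros = {(0, 4), (1, 3)}, so the count is 2.
Comparison with the Bézout bound: 2 ≤ 4 = deg(f)·deg(g), as expected for curves with no common component (the affine F_7-count falls short of the bound because intersections may lie at infinity, over extension fields, or carry multiplicity).


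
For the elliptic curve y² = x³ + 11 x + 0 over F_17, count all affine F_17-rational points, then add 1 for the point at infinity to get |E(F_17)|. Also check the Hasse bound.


Affine points = {(0, 0), (2, 8), (2, 9), (3, 3), (3, 14), (14, 5), (14, 12), (15, 2), (15, 15)}; affine count = 9; |E(F_17)| = 10.

Discriminant check: Δ ∝ 4a³ + 27b² = 4·11³ + 27·0² = 4·1331 + 27·0 ≡ 3 (mod 17). Nonzero ⇒ E is nonsingular.
For each x ∈ F_17, compute rhs = x³ + 11·x + 0 mod 17, then count y ∈ F_17 with y² ≡ rhs.
  x = 0: rhs = 0, matching y values: 0 (1 points).
  x = 1: rhs = 12, matching y values: none (0 points).
  x = 2: rhs = 13, matching y values: 8, 9 (2 points).
  x = 3: rhs = 9, matching y values: 3, 14 (2 points).
  x = 4: rhs = 6, matching y values: none (0 points).
  x = 5: rhs = 10, matching y values: none (0 points).
  x = 6: rhs = 10, matching y values: none (0 points).
  x = 7: rhs = 12, matching y values: none (0 points).
  x = 8: rhs = 5, matching y values: none (0 points).
  x = 9: rhs = 12, matching y values: none (0 points).
  x = 10: rhs = 5, matching y values: none (0 points).
  x = 11: rhs = 7, matching y values: none (0 points).
  x = 12: rhs = 7, matching y values: none (0 points).
  x = 13: rhs = 11, matching y values: none (0 points).
  x = 14: rhs = 8, matching y values: 5, 12 (2 points).
  x = 15: rhs = 4, matching y values: 2, 15 (2 points).
  x = 16: rhs = 5, matching y values: none (0 points).
Total affine count: 9.
Full point count |E(F_17)| = 9 + 1 = 10.
Hasse bound: |10 − (17+1)| = |-8| = 8 ≤ 2√17 ≈ 8.2462 ✓.


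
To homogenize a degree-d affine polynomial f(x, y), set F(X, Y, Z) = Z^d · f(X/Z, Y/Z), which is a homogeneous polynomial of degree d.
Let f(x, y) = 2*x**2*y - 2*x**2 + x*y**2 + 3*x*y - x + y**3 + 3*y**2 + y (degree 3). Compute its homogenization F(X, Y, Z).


F(X, Y, Z) = 2*X**2*Y - 2*X**2*Z + X*Y**2 + 3*X*Y*Z - X*Z**2 + Y**3 + 3*Y**2*Z + Y*Z**2

deg(f) = 3.
Substitute x = X/Z, y = Y/Z into f, then multiply by Z^3.
  monomial 2·x^2·y^1 ↦ 2·X^2·Y^1·Z^0.
  monomial -2·x^2·y^0 ↦ -2·X^2·Y^0·Z^1.
  monomial 1·x^1·y^2 ↦ 1·X^1·Y^2·Z^0.
  monomial 3·x^1·y^1 ↦ 3·X^1·Y^1·Z^1.
  monomial -1·x^1·y^0 ↦ -1·X^1·Y^0·Z^2.
  monomial 1·x^0·y^3 ↦ 1·X^0·Y^3·Z^0.
  monomial 3·x^0·y^2 ↦ 3·X^0·Y^2·Z^1.
  monomial 1·x^0·y^1 ↦ 1·X^0·Y^1·Z^2.
Collecting: F(X, Y, Z) = 2*X**2*Y - 2*X**2*Z + X*Y**2 + 3*X*Y*Z - X*Z**2 + Y**3 + 3*Y**2*Z + Y*Z**2.


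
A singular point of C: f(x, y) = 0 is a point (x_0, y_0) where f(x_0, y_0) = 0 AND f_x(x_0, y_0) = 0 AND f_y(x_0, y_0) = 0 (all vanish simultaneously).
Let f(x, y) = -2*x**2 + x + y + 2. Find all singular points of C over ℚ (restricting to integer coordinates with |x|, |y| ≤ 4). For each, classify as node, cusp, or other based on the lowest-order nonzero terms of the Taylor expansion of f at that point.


No singular points in the scanned grid; C is smooth there.

Compute partial derivatives:
  f_x = 1 - 4*x.
  f_y = 1.
f_y = 1 is a nonzero constant, so f_y never vanishes: no point (x, y) can satisfy f = f_x = f_y = 0. In particular no (x, y) ∈ {−4, ..., 4}² is singular; the curve is smooth.


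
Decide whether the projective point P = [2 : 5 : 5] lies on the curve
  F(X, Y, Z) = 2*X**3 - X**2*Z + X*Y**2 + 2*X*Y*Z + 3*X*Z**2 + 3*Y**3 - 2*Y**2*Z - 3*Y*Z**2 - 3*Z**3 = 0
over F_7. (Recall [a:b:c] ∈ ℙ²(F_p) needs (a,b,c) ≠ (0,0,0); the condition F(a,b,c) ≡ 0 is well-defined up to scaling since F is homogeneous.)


F(2,5,5) ≡ 0 (mod 7); P is on the curve.

Evaluate F(2, 5, 5) term-by-term (mod 7).
  2*X**3 ↦ 2·8·1·1 = 16
  -X**2*Z ↦ -1·4·1·5 = -20
  X*Y**2 ↦ 1·2·25·1 = 50
  2*X*Y*Z ↦ 2·2·5·5 = 100
  3*X*Z**2 ↦ 3·2·1·25 = 150
  3*Y**3 ↦ 3·1·125·1 = 375
  -2*Y**2*Z ↦ -2·1·25·5 = -250
  -3*Y*Z**2 ↦ -3·1·5·25 = -375
  -3*Z**3 ↦ -3·1·1·125 = -375
Sum: F(2, 5, 5) = (16) + (-20) + (50) + (100) + (150) + (375) + (-250) + (-375) + (-375) = -329.
Reducing mod 7: -329 ≡ 0 (mod 7).
Since F(a, b, c) ≡ 0 (mod 7), P lies on the curve.


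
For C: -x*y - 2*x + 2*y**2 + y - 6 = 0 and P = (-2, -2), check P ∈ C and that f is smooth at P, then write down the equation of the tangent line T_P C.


Tangent line at P: -5*y - 10 = 0.

Step 1: f(-2, -2) = 0, so P lies on C.
Step 2: partial derivatives
  f_x(x, y) = -y - 2, f_y(x, y) = -x + 4*y + 1.
  f_x(P) = 0, f_y(P) = -5 (gradient nonzero, so P is smooth).
Step 3: tangent line at P: 0·(x − -2) + -5·(y − -2) = 0.
Expanding: -5*y - 10 = 0.


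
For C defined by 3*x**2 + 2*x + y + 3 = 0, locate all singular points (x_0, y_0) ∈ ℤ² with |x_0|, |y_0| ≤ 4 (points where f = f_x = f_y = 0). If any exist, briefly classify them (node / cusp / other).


No singular points in the scanned grid; C is smooth there.

Compute partial derivatives:
  f_x = 6*x + 2.
  f_y = 1.
f_y = 1 is a nonzero constant, so f_y never vanishes: no point (x, y) can satisfy f = f_x = f_y = 0. In particular no (x, y) ∈ {−4, ..., 4}² is singular; the curve is smooth.


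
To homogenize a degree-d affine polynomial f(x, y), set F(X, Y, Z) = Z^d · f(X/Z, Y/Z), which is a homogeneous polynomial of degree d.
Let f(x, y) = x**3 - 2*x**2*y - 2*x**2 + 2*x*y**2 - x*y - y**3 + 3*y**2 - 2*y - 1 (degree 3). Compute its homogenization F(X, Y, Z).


F(X, Y, Z) = X**3 - 2*X**2*Y - 2*X**2*Z + 2*X*Y**2 - X*Y*Z - Y**3 + 3*Y**2*Z - 2*Y*Z**2 - Z**3

deg(f) = 3.
Substitute x = X/Z, y = Y/Z into f, then multiply by Z^3.
  monomial 1·x^3·y^0 ↦ 1·X^3·Y^0·Z^0.
  monomial -2·x^2·y^1 ↦ -2·X^2·Y^1·Z^0.
  monomial -2·x^2·y^0 ↦ -2·X^2·Y^0·Z^1.
  monomial 2·x^1·y^2 ↦ 2·X^1·Y^2·Z^0.
  monomial -1·x^1·y^1 ↦ -1·X^1·Y^1·Z^1.
  monomial -1·x^0·y^3 ↦ -1·X^0·Y^3·Z^0.
  monomial 3·x^0·y^2 ↦ 3·X^0·Y^2·Z^1.
  monomial -2·x^0·y^1 ↦ -2·X^0·Y^1·Z^2.
  monomial -1·x^0·y^0 ↦ -1·X^0·Y^0·Z^3.
Collecting: F(X, Y, Z) = X**3 - 2*X**2*Y - 2*X**2*Z + 2*X*Y**2 - X*Y*Z - Y**3 + 3*Y**2*Z - 2*Y*Z**2 - Z**3.


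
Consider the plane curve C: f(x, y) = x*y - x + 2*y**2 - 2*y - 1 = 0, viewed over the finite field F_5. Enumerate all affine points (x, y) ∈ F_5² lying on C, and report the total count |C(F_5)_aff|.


Affine F_5-points: {(2, 2), (2, 3), (4, 0), (4, 4)}; count = 4.

For each of the 25 pairs (x, y) ∈ F_5², evaluate f(x, y) mod 5. Record the zeros.
  x = 0: [0↦4, 1↦4, 2↦3, 3↦1, 4↦3]  zeros at y ∈ ∅
  x = 1: [0↦3, 1↦4, 2↦4, 3↦3, 4↦1]  zeros at y ∈ ∅
  x = 2: [0↦2, 1↦4, 2↦0, 3↦0, 4↦4]  zeros at y ∈ {2, 3}
  x = 3: [0↦1, 1↦4, 2↦1, 3↦2, 4↦2]  zeros at y ∈ ∅
  x = 4: [0↦0, 1↦4, 2↦2, 3↦4, 4↦0]  zeros at y ∈ {0, 4}
Collecting zeros: affine points = {(2, 2), (2, 3), (4, 0), (4, 4)}.
Total count |C(F_5)_aff| = 4.


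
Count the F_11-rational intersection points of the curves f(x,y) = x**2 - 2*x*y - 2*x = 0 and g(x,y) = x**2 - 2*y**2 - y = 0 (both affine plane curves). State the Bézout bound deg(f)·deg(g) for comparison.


Common zeros: {(0, 0), (0, 5)}; count = 2; Bézout bound = 4.

deg(f) = 2, deg(g) = 2, so Bézout bound = 4.
Scan x ∈ F_11. For each x, list the y ∈ F_11 with f(x, y) ≡ 0 and those with g(x, y) ≡ 0 (mod 11); the common zeros in that column are the intersection.
  x = 0: f ≡ 0 at y ∈ {0, 1, 2, 3, 4, 5, 6, 7, 8, 9, 10}; g ≡ 0 at y ∈ {0, 5}; common: {0, 5}.
  x = 1: f ≡ 0 at y ∈ {5}; g ≡ 0 at y ∈ {6, 10}; common: ∅.
  x = 2: f ≡ 0 at y ∈ {0}; g ≡ 0 at y ∈ {8}; common: ∅.
  x = 3: f ≡ 0 at y ∈ {6}; g ≡ 0 at y ∈ ∅; common: ∅.
  x = 4: f ≡ 0 at y ∈ {1}; g ≡ 0 at y ∈ ∅; common: ∅.
  x = 5: f ≡ 0 at y ∈ {7}; g ≡ 0 at y ∈ {1, 4}; common: ∅.
  x = 6: f ≡ 0 at y ∈ {2}; g ≡ 0 at y ∈ {1, 4}; common: ∅.
  x = 7: f ≡ 0 at y ∈ {8}; g ≡ 0 at y ∈ ∅; common: ∅.
  x = 8: f ≡ 0 at y ∈ {3}; g ≡ 0 at y ∈ ∅; common: ∅.
  x = 9: f ≡ 0 at y ∈ {9}; g ≡ 0 at y ∈ {8}; common: ∅.
  x = 10: f ≡ 0 at y ∈ {4}; g ≡ 0 at y ∈ {6, 10}; common: ∅.
Collecting: common zeros = {(0, 0), (0, 5)}, so the count is 2.
Comparison with the Bézout bound: 2 ≤ 4 = deg(f)·deg(g), as expected for curves with no common component (the affine F_11-count falls short of the bound because intersections may lie at infinity, over extension fields, or carry multiplicity).


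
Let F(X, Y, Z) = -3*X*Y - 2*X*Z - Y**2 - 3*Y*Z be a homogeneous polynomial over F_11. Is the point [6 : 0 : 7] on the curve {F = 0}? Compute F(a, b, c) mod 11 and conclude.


F(6,0,7) ≡ 4 (mod 11); P is NOT on the curve.

Evaluate F(6, 0, 7) term-by-term (mod 11).
  -3*X*Y ↦ -3·6·0·1 = 0
  -2*X*Z ↦ -2·6·1·7 = -84
  -Y**2 ↦ -1·1·0·1 = 0
  -3*Y*Z ↦ -3·1·0·7 = 0
Sum: F(6, 0, 7) = (0) + (-84) + (0) + (0) = -84.
Reducing mod 11: -84 ≡ 4 (mod 11).
Since F(a, b, c) ≡ 4 ≠ 0 (mod 11), P does NOT lie on the curve.


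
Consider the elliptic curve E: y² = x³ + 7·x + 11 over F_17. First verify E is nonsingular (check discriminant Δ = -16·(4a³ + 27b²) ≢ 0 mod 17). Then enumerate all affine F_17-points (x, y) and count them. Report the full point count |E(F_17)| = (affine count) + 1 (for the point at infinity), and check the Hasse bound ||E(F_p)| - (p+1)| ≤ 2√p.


Affine points = {(1, 6), (1, 11), (2, 4), (2, 13), (3, 5), (3, 12), (4, 1), (4, 16), (5, 1), (5, 16), (8, 1), (8, 16), (9, 2), (9, 15), (11, 5), (11, 12), (12, 2), (12, 15), (13, 2), (13, 15)}; affine count = 20; |E(F_17)| = 21.

Discriminant check: Δ ∝ 4a³ + 27b² = 4·7³ + 27·11² = 4·343 + 27·121 ≡ 15 (mod 17). Nonzero ⇒ E is nonsingular.
For each x ∈ F_17, compute rhs = x³ + 7·x + 11 mod 17, then count y ∈ F_17 with y² ≡ rhs.
  x = 0: rhs = 11, matching y values: none (0 points).
  x = 1: rhs = 2, matching y values: 6, 11 (2 points).
  x = 2: rhs = 16, matching y values: 4, 13 (2 points).
  x = 3: rhs = 8, matching y values: 5, 12 (2 points).
  x = 4: rhs = 1, matching y values: 1, 16 (2 points).
  x = 5: rhs = 1, matching y values: 1, 16 (2 points).
  x = 6: rhs = 14, matching y values: none (0 points).
  x = 7: rhs = 12, matching y values: none (0 points).
  x = 8: rhs = 1, matching y values: 1, 16 (2 points).
  x = 9: rhs = 4, matching y values: 2, 15 (2 points).
  x = 10: rhs = 10, matching y values: none (0 points).
  x = 11: rhs = 8, matching y values: 5, 12 (2 points).
  x = 12: rhs = 4, matching y values: 2, 15 (2 points).
  x = 13: rhs = 4, matching y values: 2, 15 (2 points).
  x = 14: rhs = 14, matching y values: none (0 points).
  x = 15: rhs = 6, matching y values: none (0 points).
  x = 16: rhs = 3, matching y values: none (0 points).
Total affine count: 20.
Full point count |E(F_17)| = 20 + 1 = 21.
Hasse bound: |21 − (17+1)| = |3| = 3 ≤ 2√17 ≈ 8.2462 ✓.


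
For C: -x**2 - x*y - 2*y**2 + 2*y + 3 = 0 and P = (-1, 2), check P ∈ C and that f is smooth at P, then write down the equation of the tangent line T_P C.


Tangent line at P: 10 - 5*y = 0.

Step 1: f(-1, 2) = 0, so P lies on C.
Step 2: partial derivatives
  f_x(x, y) = -2*x - y, f_y(x, y) = -x - 4*y + 2.
  f_x(P) = 0, f_y(P) = -5 (gradient nonzero, so P is smooth).
Step 3: tangent line at P: 0·(x − -1) + -5·(y − 2) = 0.
Expanding: 10 - 5*y = 0.


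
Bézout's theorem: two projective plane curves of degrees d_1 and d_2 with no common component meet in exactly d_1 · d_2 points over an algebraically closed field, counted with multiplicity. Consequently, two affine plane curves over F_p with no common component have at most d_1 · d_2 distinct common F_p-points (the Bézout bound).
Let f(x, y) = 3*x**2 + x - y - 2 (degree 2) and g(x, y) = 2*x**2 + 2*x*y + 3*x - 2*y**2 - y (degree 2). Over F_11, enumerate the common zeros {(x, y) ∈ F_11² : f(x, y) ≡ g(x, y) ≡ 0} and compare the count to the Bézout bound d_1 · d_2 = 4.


Common zeros: ∅; count = 0; Bézout bound = 4.

deg(f) = 2, deg(g) = 2, so Bézout bound = 4.
Scan x ∈ F_11. For each x, list the y ∈ F_11 with f(x, y) ≡ 0 and those with g(x, y) ≡ 0 (mod 11); the common zeros in that column are the intersection.
  x = 0: f ≡ 0 at y ∈ {9}; g ≡ 0 at y ∈ {0, 5}; common: ∅.
  x = 1: f ≡ 0 at y ∈ {2}; g ≡ 0 at y ∈ ∅; common: ∅.
  x = 2: f ≡ 0 at y ∈ {1}; g ≡ 0 at y ∈ {9}; common: ∅.
  x = 3: f ≡ 0 at y ∈ {6}; g ≡ 0 at y ∈ ∅; common: ∅.
  x = 4: f ≡ 0 at y ∈ {6}; g ≡ 0 at y ∈ {0, 9}; common: ∅.
  x = 5: f ≡ 0 at y ∈ {1}; g ≡ 0 at y ∈ ∅; common: ∅.
  x = 6: f ≡ 0 at y ∈ {2}; g ≡ 0 at y ∈ {1, 10}; common: ∅.
  x = 7: f ≡ 0 at y ∈ {9}; g ≡ 0 at y ∈ ∅; common: ∅.
  x = 8: f ≡ 0 at y ∈ {0}; g ≡ 0 at y ∈ {1}; common: ∅.
  x = 9: f ≡ 0 at y ∈ {8}; g ≡ 0 at y ∈ ∅; common: ∅.
  x = 10: f ≡ 0 at y ∈ {0}; g ≡ 0 at y ∈ {5, 10}; common: ∅.
Collecting: common zeros = ∅, so the count is 0.
Comparison with the Bézout bound: 0 ≤ 4 = deg(f)·deg(g), as expected for curves with no common component (the affine F_11-count falls short of the bound because intersections may lie at infinity, over extension fields, or carry multiplicity).


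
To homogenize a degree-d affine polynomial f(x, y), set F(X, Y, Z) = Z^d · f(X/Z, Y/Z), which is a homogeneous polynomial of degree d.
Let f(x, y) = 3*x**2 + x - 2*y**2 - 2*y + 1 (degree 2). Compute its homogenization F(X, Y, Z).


F(X, Y, Z) = 3*X**2 + X*Z - 2*Y**2 - 2*Y*Z + Z**2

deg(f) = 2.
Substitute x = X/Z, y = Y/Z into f, then multiply by Z^2.
  monomial 3·x^2·y^0 ↦ 3·X^2·Y^0·Z^0.
  monomial 1·x^1·y^0 ↦ 1·X^1·Y^0·Z^1.
  monomial -2·x^0·y^2 ↦ -2·X^0·Y^2·Z^0.
  monomial -2·x^0·y^1 ↦ -2·X^0·Y^1·Z^1.
  monomial 1·x^0·y^0 ↦ 1·X^0·Y^0·Z^2.
Collecting: F(X, Y, Z) = 3*X**2 + X*Z - 2*Y**2 - 2*Y*Z + Z**2.


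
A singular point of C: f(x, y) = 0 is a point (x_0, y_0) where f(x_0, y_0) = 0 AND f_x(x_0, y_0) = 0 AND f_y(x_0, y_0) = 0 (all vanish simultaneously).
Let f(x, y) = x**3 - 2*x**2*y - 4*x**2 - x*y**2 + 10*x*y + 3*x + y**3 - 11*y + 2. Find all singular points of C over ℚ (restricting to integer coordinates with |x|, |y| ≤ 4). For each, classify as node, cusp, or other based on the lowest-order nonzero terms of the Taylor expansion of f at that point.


Singular points: {(2, 1)}; classification: cusp.

Compute partial derivatives:
  f_x = 3*x**2 - 4*x*y - 8*x - y**2 + 10*y + 3.
  f_y = -2*x**2 - 2*x*y + 10*x + 3*y**2 - 11.
Scan x_0 ∈ {−4, ..., 4}. For each x_0, f_y(x_0, y) is a polynomial in y; find its integer roots y ∈ {−4, ..., 4}, then test f_x and f at those candidates.
  x = -4: f_y(-4, y) = 3*y**2 + 8*y - 83; no integer root y with |y| ≤ 4.
  x = -3: f_y(-3, y) = 3*y**2 + 6*y - 59; no integer root y with |y| ≤ 4.
  x = -2: f_y(-2, y) = 3*y**2 + 4*y - 39; vanishes at y ∈ {3}. (-2, 3): f_x = 76 ≠ 0.
  x = -1: f_y(-1, y) = 3*y**2 + 2*y - 23; no integer root y with |y| ≤ 4.
  x = 0: f_y(0, y) = 3*y**2 - 11; no integer root y with |y| ≤ 4.
  x = 1: f_y(1, y) = 3*y**2 - 2*y - 3; no integer root y with |y| ≤ 4.
  x = 2: f_y(2, y) = 3*y**2 - 4*y + 1; vanishes at y ∈ {1}. (2, 1): f_x = 0, f = 0 — SINGULAR.
  x = 3: f_y(3, y) = 3*y**2 - 6*y + 1; no integer root y with |y| ≤ 4.
  x = 4: f_y(4, y) = 3*y**2 - 8*y - 3; vanishes at y ∈ {3}. (4, 3): f_x = -8 ≠ 0.
Only singular point on the grid: (2, 1).
Classify: substitute x = 2 + u, y = 1 + v and expand: f = u**3 - 2*u**2*v - u*v**2 + v**3 + v**2.
No constant or linear terms (consistent with a singular point). Quadratic part: v**2. Cubic part: u**3 - 2*u**2*v - u*v**2 + v**3.
The quadratic part v**2 is a perfect square, so there is a single (double) tangent line v = 0, i.e. y = 1. Restricting the cubic part to that line (v = 0) leaves u**3 ≠ 0, so f is not divisible by v and the branch is v² ≈ -u**3 to lowest order — this is a cusp.
Classification: cusp.


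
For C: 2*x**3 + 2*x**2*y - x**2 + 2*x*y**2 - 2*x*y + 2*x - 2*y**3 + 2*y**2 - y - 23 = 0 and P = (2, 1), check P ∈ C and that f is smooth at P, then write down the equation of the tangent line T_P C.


Tangent line at P: 30*x + 9*y - 69 = 0.

Step 1: f(2, 1) = 0, so P lies on C.
Step 2: partial derivatives
  f_x(x, y) = 6*x**2 + 4*x*y - 2*x + 2*y**2 - 2*y + 2, f_y(x, y) = 2*x**2 + 4*x*y - 2*x - 6*y**2 + 4*y - 1.
  f_x(P) = 30, f_y(P) = 9 (gradient nonzero, so P is smooth).
Step 3: tangent line at P: 30·(x − 2) + 9·(y − 1) = 0.
Expanding: 30*x + 9*y - 69 = 0.


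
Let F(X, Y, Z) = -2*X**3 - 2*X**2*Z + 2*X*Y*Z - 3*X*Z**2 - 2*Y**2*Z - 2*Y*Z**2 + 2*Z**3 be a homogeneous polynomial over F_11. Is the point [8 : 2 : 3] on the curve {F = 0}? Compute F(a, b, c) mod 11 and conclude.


F(8,2,3) ≡ 6 (mod 11); P is NOT on the curve.

Evaluate F(8, 2, 3) term-by-term (mod 11).
  -2*X**3 ↦ -2·512·1·1 = -1024
  -2*X**2*Z ↦ -2·64·1·3 = -384
  2*X*Y*Z ↦ 2·8·2·3 = 96
  -3*X*Z**2 ↦ -3·8·1·9 = -216
  -2*Y**2*Z ↦ -2·1·4·3 = -24
  -2*Y*Z**2 ↦ -2·1·2·9 = -36
  2*Z**3 ↦ 2·1·1·27 = 54
Sum: F(8, 2, 3) = (-1024) + (-384) + (96) + (-216) + (-24) + (-36) + (54) = -1534.
Reducing mod 11: -1534 ≡ 6 (mod 11).
Since F(a, b, c) ≡ 6 ≠ 0 (mod 11), P does NOT lie on the curve.


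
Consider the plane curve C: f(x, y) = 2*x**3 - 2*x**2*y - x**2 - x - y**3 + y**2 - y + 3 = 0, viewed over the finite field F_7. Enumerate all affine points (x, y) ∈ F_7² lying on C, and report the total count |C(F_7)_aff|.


Affine F_7-points: {(0, 4), (1, 1), (1, 2), (1, 5), (4, 5)}; count = 5.

For each of the 49 pairs (x, y) ∈ F_7², evaluate f(x, y) mod 7. Record the zeros.
  x = 0: [0↦3, 1↦2, 2↦4, 3↦3, 4↦0, 5↦3, 6↦6]  zeros at y ∈ {4}
  x = 1: [0↦3, 1↦0, 2↦0, 3↦4, 4↦6, 5↦0, 6↦1]  zeros at y ∈ {1, 2, 5}
  x = 2: [0↦6, 1↦4, 2↦5, 3↦3, 4↦6, 5↦1, 6↦3]  zeros at y ∈ ∅
  x = 3: [0↦3, 1↦5, 2↦3, 3↦5, 4↦5, 5↦4, 6↦3]  zeros at y ∈ ∅
  x = 4: [0↦6, 1↦1, 2↦6, 3↦1, 4↦1, 5↦0, 6↦6]  zeros at y ∈ {5}
  x = 5: [0↦6, 1↦4, 2↦5, 3↦3, 4↦6, 5↦1, 6↦3]  zeros at y ∈ ∅
  x = 6: [0↦1, 1↦5, 2↦5, 3↦2, 4↦4, 5↦5, 6↦6]  zeros at y ∈ ∅
Collecting zeros: affine points = {(0, 4), (1, 1), (1, 2), (1, 5), (4, 5)}.
Total count |C(F_7)_aff| = 5.


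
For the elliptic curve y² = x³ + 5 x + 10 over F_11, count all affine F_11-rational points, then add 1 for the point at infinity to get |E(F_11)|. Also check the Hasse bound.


Affine points = {(1, 4), (1, 7), (6, 5), (6, 6), (7, 5), (7, 6), (8, 1), (8, 10), (9, 5), (9, 6), (10, 2), (10, 9)}; affine count = 12; |E(F_11)| = 13.

Discriminant check: Δ ∝ 4a³ + 27b² = 4·5³ + 27·10² = 4·125 + 27·100 ≡ 10 (mod 11). Nonzero ⇒ E is nonsingular.
For each x ∈ F_11, compute rhs = x³ + 5·x + 10 mod 11, then count y ∈ F_11 with y² ≡ rhs.
  x = 0: rhs = 10, matching y values: none (0 points).
  x = 1: rhs = 5, matching y values: 4, 7 (2 points).
  x = 2: rhs = 6, matching y values: none (0 points).
  x = 3: rhs = 8, matching y values: none (0 points).
  x = 4: rhs = 6, matching y values: none (0 points).
  x = 5: rhs = 6, matching y values: none (0 points).
  x = 6: rhs = 3, matching y values: 5, 6 (2 points).
  x = 7: rhs = 3, matching y values: 5, 6 (2 points).
  x = 8: rhs = 1, matching y values: 1, 10 (2 points).
  x = 9: rhs = 3, matching y values: 5, 6 (2 points).
  x = 10: rhs = 4, matching y values: 2, 9 (2 points).
Total affine count: 12.
Full point count |E(F_11)| = 12 + 1 = 13.
Hasse bound: |13 − (11+1)| = |1| = 1 ≤ 2√11 ≈ 6.6332 ✓.


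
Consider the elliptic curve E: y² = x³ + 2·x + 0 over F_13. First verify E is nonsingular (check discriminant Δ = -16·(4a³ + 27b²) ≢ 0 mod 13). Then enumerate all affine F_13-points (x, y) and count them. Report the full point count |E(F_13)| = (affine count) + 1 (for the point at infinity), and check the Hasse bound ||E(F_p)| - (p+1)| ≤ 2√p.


Affine points = {(0, 0), (1, 4), (1, 9), (2, 5), (2, 8), (11, 1), (11, 12), (12, 6), (12, 7)}; affine count = 9; |E(F_13)| = 10.

Discriminant check: Δ ∝ 4a³ + 27b² = 4·2³ + 27·0² = 4·8 + 27·0 ≡ 6 (mod 13). Nonzero ⇒ E is nonsingular.
For each x ∈ F_13, compute rhs = x³ + 2·x + 0 mod 13, then count y ∈ F_13 with y² ≡ rhs.
  x = 0: rhs = 0, matching y values: 0 (1 points).
  x = 1: rhs = 3, matching y values: 4, 9 (2 points).
  x = 2: rhs = 12, matching y values: 5, 8 (2 points).
  x = 3: rhs = 7, matching y values: none (0 points).
  x = 4: rhs = 7, matching y values: none (0 points).
  x = 5: rhs = 5, matching y values: none (0 points).
  x = 6: rhs = 7, matching y values: none (0 points).
  x = 7: rhs = 6, matching y values: none (0 points).
  x = 8: rhs = 8, matching y values: none (0 points).
  x = 9: rhs = 6, matching y values: none (0 points).
  x = 10: rhs = 6, matching y values: none (0 points).
  x = 11: rhs = 1, matching y values: 1, 12 (2 points).
  x = 12: rhs = 10, matching y values: 6, 7 (2 points).
Total affine count: 9.
Full point count |E(F_13)| = 9 + 1 = 10.
Hasse bound: |10 − (13+1)| = |-4| = 4 ≤ 2√13 ≈ 7.2111 ✓.


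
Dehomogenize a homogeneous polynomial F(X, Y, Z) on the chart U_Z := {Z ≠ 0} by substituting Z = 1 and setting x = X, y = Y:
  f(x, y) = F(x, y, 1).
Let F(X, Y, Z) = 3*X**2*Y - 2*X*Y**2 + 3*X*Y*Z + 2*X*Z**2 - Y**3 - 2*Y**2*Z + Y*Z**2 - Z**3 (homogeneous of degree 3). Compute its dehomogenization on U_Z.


f(x, y) = 3*x**2*y - 2*x*y**2 + 3*x*y + 2*x - y**3 - 2*y**2 + y - 1

On U_Z we set Z = 1. Each monomial c·X^i·Y^j·Z^k in F becomes c·x^i·y^j·1^k = c·x^i·y^j.
Substituting Z = 1: F(X, Y, 1) = 3*x**2*y - 2*x*y**2 + 3*x*y + 2*x - y**3 - 2*y**2 + y - 1.
Note: deg(f) ≤ deg(F) = 3; strict inequality happens when F is divisible by Z (lost terms).


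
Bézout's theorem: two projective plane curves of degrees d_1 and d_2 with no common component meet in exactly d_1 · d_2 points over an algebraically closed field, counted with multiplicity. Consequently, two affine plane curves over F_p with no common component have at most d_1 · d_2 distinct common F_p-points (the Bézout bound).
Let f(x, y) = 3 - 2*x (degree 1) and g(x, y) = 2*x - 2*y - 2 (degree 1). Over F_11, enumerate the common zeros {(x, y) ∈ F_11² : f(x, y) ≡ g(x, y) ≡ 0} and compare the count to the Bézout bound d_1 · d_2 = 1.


Common zeros: {(7, 6)}; count = 1; Bézout bound = 1.

deg(f) = 1, deg(g) = 1, so Bézout bound = 1.
Scan x ∈ F_11. For each x, list the y ∈ F_11 with f(x, y) ≡ 0 and those with g(x, y) ≡ 0 (mod 11); the common zeros in that column are the intersection.
  x = 0: f ≡ 0 at y ∈ ∅; g ≡ 0 at y ∈ {10}; common: ∅.
  x = 1: f ≡ 0 at y ∈ ∅; g ≡ 0 at y ∈ {0}; common: ∅.
  x = 2: f ≡ 0 at y ∈ ∅; g ≡ 0 at y ∈ {1}; common: ∅.
  x = 3: f ≡ 0 at y ∈ ∅; g ≡ 0 at y ∈ {2}; common: ∅.
  x = 4: f ≡ 0 at y ∈ ∅; g ≡ 0 at y ∈ {3}; common: ∅.
  x = 5: f ≡ 0 at y ∈ ∅; g ≡ 0 at y ∈ {4}; common: ∅.
  x = 6: f ≡ 0 at y ∈ ∅; g ≡ 0 at y ∈ {5}; common: ∅.
  x = 7: f ≡ 0 at y ∈ {0, 1, 2, 3, 4, 5, 6, 7, 8, 9, 10}; g ≡ 0 at y ∈ {6}; common: {6}.
  x = 8: f ≡ 0 at y ∈ ∅; g ≡ 0 at y ∈ {7}; common: ∅.
  x = 9: f ≡ 0 at y ∈ ∅; g ≡ 0 at y ∈ {8}; common: ∅.
  x = 10: f ≡ 0 at y ∈ ∅; g ≡ 0 at y ∈ {9}; common: ∅.
Collecting: common zeros = {(7, 6)}, so the count is 1.
Comparison with the Bézout bound: 1 ≤ 1 = deg(f)·deg(g), as expected for curves with no common component (the bound is attained).


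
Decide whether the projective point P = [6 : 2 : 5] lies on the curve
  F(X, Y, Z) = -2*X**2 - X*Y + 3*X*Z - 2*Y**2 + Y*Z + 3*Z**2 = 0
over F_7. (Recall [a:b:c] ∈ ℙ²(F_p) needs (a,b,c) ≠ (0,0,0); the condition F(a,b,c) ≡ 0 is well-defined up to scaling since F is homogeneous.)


F(6,2,5) ≡ 6 (mod 7); P is NOT on the curve.

Evaluate F(6, 2, 5) term-by-term (mod 7).
  -2*X**2 ↦ -2·36·1·1 = -72
  -X*Y ↦ -1·6·2·1 = -12
  3*X*Z ↦ 3·6·1·5 = 90
  -2*Y**2 ↦ -2·1·4·1 = -8
  Y*Z ↦ 1·1·2·5 = 10
  3*Z**2 ↦ 3·1·1·25 = 75
Sum: F(6, 2, 5) = (-72) + (-12) + (90) + (-8) + (10) + (75) = 83.
Reducing mod 7: 83 ≡ 6 (mod 7).
Since F(a, b, c) ≡ 6 ≠ 0 (mod 7), P does NOT lie on the curve.


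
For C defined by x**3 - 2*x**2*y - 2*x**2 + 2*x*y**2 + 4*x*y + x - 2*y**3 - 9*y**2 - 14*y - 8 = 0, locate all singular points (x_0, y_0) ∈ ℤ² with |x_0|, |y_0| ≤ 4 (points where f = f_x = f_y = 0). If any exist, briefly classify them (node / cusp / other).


Singular points: {(-1, -2)}; classification: node.

Compute partial derivatives:
  f_x = 3*x**2 - 4*x*y - 4*x + 2*y**2 + 4*y + 1.
  f_y = -2*x**2 + 4*x*y + 4*x - 6*y**2 - 18*y - 14.
Scan x_0 ∈ {−4, ..., 4}. For each x_0, f_y(x_0, y) is a polynomial in y; find its integer roots y ∈ {−4, ..., 4}, then test f_x and f at those candidates.
  x = -4: f_y(-4, y) = -6*y**2 - 34*y - 62; no integer root y with |y| ≤ 4.
  x = -3: f_y(-3, y) = -6*y**2 - 30*y - 44; no integer root y with |y| ≤ 4.
  x = -2: f_y(-2, y) = -6*y**2 - 26*y - 30; no integer root y with |y| ≤ 4.
  x = -1: f_y(-1, y) = -6*y**2 - 22*y - 20; vanishes at y ∈ {-2}. (-1, -2): f_x = 0, f = 0 — SINGULAR.
  x = 0: f_y(0, y) = -6*y**2 - 18*y - 14; no integer root y with |y| ≤ 4.
  x = 1: f_y(1, y) = -6*y**2 - 14*y - 12; no integer root y with |y| ≤ 4.
  x = 2: f_y(2, y) = -6*y**2 - 10*y - 14; no integer root y with |y| ≤ 4.
  x = 3: f_y(3, y) = -6*y**2 - 6*y - 20; no integer root y with |y| ≤ 4.
  x = 4: f_y(4, y) = -6*y**2 - 2*y - 30; no integer root y with |y| ≤ 4.
Only singular point on the grid: (-1, -2).
Classify: substitute x = -1 + u, y = -2 + v and expand: f = u**3 - 2*u**2*v - u**2 + 2*u*v**2 - 2*v**3 + v**2.
No constant or linear terms (consistent with a singular point). Quadratic part: -u**2 + v**2. Cubic part: u**3 - 2*u**2*v + 2*u*v**2 - 2*v**3.
The quadratic part v**2 - u**2 = (v − u)(v + u) splits into two distinct linear factors, so there are two distinct tangent lines y − -2 = ±(x − -1) — this is a node (ordinary double point).
Classification: node.


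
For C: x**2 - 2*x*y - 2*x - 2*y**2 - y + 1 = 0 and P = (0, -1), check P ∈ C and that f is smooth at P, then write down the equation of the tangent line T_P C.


Tangent line at P: 3*y + 3 = 0.

Step 1: f(0, -1) = 0, so P lies on C.
Step 2: partial derivatives
  f_x(x, y) = 2*x - 2*y - 2, f_y(x, y) = -2*x - 4*y - 1.
  f_x(P) = 0, f_y(P) = 3 (gradient nonzero, so P is smooth).
Step 3: tangent line at P: 0·(x − 0) + 3·(y − -1) = 0.
Expanding: 3*y + 3 = 0.


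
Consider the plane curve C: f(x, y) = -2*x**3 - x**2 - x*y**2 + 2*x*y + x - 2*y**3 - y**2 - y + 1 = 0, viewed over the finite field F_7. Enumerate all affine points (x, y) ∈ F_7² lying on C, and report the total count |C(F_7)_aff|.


Affine F_7-points: {(0, 2), (0, 4), (1, 3), (2, 6), (3, 4), (4, 2), (4, 3), (5, 3), (6, 2)}; count = 9.

For each of the 49 pairs (x, y) ∈ F_7², evaluate f(x, y) mod 7. Record the zeros.
  x = 0: [0↦1, 1↦4, 2↦0, 3↦5, 4↦0, 5↦1, 6↦3]  zeros at y ∈ {2, 4}
  x = 1: [0↦6, 1↦3, 2↦5, 3↦0, 4↦4, 5↦5, 6↦5]  zeros at y ∈ {3}
  x = 2: [0↦4, 1↦2, 2↦3, 3↦2, 4↦1, 5↦2, 6↦0]  zeros at y ∈ {6}
  x = 3: [0↦4, 1↦3, 2↦3, 3↦6, 4↦0, 5↦1, 6↦4]  zeros at y ∈ {4}
  x = 4: [0↦1, 1↦1, 2↦0, 3↦0, 4↦3, 5↦4, 6↦5]  zeros at y ∈ {2, 3}
  x = 5: [0↦4, 1↦5, 2↦3, 3↦0, 4↦5, 5↦6, 6↦5]  zeros at y ∈ {3}
  x = 6: [0↦1, 1↦3, 2↦0, 3↦1, 4↦1, 5↦2, 6↦6]  zeros at y ∈ {2}
Collecting zeros: affine points = {(0, 2), (0, 4), (1, 3), (2, 6), (3, 4), (4, 2), (4, 3), (5, 3), (6, 2)}.
Total count |C(F_7)_aff| = 9.


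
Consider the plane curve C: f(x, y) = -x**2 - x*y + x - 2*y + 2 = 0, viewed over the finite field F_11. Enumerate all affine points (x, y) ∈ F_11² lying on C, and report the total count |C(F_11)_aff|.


Affine F_11-points: {(0, 1), (1, 8), (2, 0), (3, 8), (4, 2), (5, 10), (6, 2), (7, 9), (8, 10), (10, 0)}; count = 10.

For each of the 121 pairs (x, y) ∈ F_11², evaluate f(x, y) mod 11. Record the zeros.
  x = 0: [0↦2, 1↦0, 2↦9, 3↦7, 4↦5, 5↦3, 6↦1, 7↦10, 8↦8, 9↦6, 10↦4]  zeros at y ∈ {1}
  x = 1: [0↦2, 1↦10, 2↦7, 3↦4, 4↦1, 5↦9, 6↦6, 7↦3, 8↦0, 9↦8, 10↦5]  zeros at y ∈ {8}
  x = 2: [0↦0, 1↦7, 2↦3, 3↦10, 4↦6, 5↦2, 6↦9, 7↦5, 8↦1, 9↦8, 10↦4]  zeros at y ∈ {0}
  x = 3: [0↦7, 1↦2, 2↦8, 3↦3, 4↦9, 5↦4, 6↦10, 7↦5, 8↦0, 9↦6, 10↦1]  zeros at y ∈ {8}
  x = 4: [0↦1, 1↦6, 2↦0, 3↦5, 4↦10, 5↦4, 6↦9, 7↦3, 8↦8, 9↦2, 10↦7]  zeros at y ∈ {2}
  x = 5: [0↦4, 1↦8, 2↦1, 3↦5, 4↦9, 5↦2, 6↦6, 7↦10, 8↦3, 9↦7, 10↦0]  zeros at y ∈ {10}
  x = 6: [0↦5, 1↦8, 2↦0, 3↦3, 4↦6, 5↦9, 6↦1, 7↦4, 8↦7, 9↦10, 10↦2]  zeros at y ∈ {2}
  x = 7: [0↦4, 1↦6, 2↦8, 3↦10, 4↦1, 5↦3, 6↦5, 7↦7, 8↦9, 9↦0, 10↦2]  zeros at y ∈ {9}
  x = 8: [0↦1, 1↦2, 2↦3, 3↦4, 4↦5, 5↦6, 6↦7, 7↦8, 8↦9, 9↦10, 10↦0]  zeros at y ∈ {10}
  x = 9: [0↦7, 1↦7, 2↦7, 3↦7, 4↦7, 5↦7, 6↦7, 7↦7, 8↦7, 9↦7, 10↦7]  zeros at y ∈ ∅
  x = 10: [0↦0, 1↦10, 2↦9, 3↦8, 4↦7, 5↦6, 6↦5, 7↦4, 8↦3, 9↦2, 10↦1]  zeros at y ∈ {0}
Collecting zeros: affine points = {(0, 1), (1, 8), (2, 0), (3, 8), (4, 2), (5, 10), (6, 2), (7, 9), (8, 10), (10, 0)}.
Total count |C(F_11)_aff| = 10.


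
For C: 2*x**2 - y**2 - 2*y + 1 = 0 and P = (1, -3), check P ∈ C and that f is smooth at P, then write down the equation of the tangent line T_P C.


Tangent line at P: 4*x + 4*y + 8 = 0.

Step 1: f(1, -3) = 0, so P lies on C.
Step 2: partial derivatives
  f_x(x, y) = 4*x, f_y(x, y) = -2*y - 2.
  f_x(P) = 4, f_y(P) = 4 (gradient nonzero, so P is smooth).
Step 3: tangent line at P: 4·(x − 1) + 4·(y − -3) = 0.
Expanding: 4*x + 4*y + 8 = 0.
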